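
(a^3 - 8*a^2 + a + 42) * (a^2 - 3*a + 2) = a^5 - 11*a^4 + 27*a^3 + 23*a^2 - 124*a + 84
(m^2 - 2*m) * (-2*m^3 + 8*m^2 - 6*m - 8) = -2*m^5 + 12*m^4 - 22*m^3 + 4*m^2 + 16*m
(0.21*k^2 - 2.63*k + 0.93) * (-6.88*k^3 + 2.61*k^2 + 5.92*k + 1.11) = -1.4448*k^5 + 18.6425*k^4 - 12.0195*k^3 - 12.9092*k^2 + 2.5863*k + 1.0323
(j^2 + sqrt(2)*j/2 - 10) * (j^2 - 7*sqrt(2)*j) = j^4 - 13*sqrt(2)*j^3/2 - 17*j^2 + 70*sqrt(2)*j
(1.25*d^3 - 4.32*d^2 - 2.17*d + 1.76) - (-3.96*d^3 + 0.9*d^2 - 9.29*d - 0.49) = 5.21*d^3 - 5.22*d^2 + 7.12*d + 2.25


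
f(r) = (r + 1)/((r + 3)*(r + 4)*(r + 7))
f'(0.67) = -0.00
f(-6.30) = -1.00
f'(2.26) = -0.00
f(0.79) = 0.01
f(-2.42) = -0.34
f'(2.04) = -0.00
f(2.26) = 0.01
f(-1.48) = -0.02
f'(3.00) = 0.00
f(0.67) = 0.01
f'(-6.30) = 0.88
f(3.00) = 0.01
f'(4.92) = -0.00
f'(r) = -(r + 1)/((r + 3)*(r + 4)*(r + 7)^2) - (r + 1)/((r + 3)*(r + 4)^2*(r + 7)) - (r + 1)/((r + 3)^2*(r + 4)*(r + 7)) + 1/((r + 3)*(r + 4)*(r + 7)) = (-2*r^3 - 17*r^2 - 28*r + 23)/(r^6 + 28*r^5 + 318*r^4 + 1876*r^3 + 6073*r^2 + 10248*r + 7056)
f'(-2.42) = 1.11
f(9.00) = 0.00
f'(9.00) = 0.00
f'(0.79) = -0.00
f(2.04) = 0.01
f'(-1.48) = 0.08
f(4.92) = 0.01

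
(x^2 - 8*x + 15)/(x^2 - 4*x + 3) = (x - 5)/(x - 1)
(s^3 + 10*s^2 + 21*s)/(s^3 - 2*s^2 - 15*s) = (s + 7)/(s - 5)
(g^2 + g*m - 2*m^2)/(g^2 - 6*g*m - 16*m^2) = (g - m)/(g - 8*m)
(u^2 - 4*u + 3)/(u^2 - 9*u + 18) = (u - 1)/(u - 6)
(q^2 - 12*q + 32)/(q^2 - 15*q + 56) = (q - 4)/(q - 7)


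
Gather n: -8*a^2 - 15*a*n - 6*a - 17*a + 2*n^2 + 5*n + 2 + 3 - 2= -8*a^2 - 23*a + 2*n^2 + n*(5 - 15*a) + 3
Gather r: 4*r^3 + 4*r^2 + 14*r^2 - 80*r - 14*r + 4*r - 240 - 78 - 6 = 4*r^3 + 18*r^2 - 90*r - 324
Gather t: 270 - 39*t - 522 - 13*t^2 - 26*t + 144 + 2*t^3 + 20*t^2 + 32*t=2*t^3 + 7*t^2 - 33*t - 108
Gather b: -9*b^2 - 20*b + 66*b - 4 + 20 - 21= -9*b^2 + 46*b - 5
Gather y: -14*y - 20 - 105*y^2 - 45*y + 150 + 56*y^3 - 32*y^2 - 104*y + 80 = 56*y^3 - 137*y^2 - 163*y + 210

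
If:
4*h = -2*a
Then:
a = -2*h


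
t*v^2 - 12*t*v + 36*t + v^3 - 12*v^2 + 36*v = (t + v)*(v - 6)^2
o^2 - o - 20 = (o - 5)*(o + 4)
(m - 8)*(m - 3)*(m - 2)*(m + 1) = m^4 - 12*m^3 + 33*m^2 - 2*m - 48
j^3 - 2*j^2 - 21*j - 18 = (j - 6)*(j + 1)*(j + 3)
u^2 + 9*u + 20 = (u + 4)*(u + 5)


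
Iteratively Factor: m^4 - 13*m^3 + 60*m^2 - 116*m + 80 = (m - 2)*(m^3 - 11*m^2 + 38*m - 40) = (m - 2)^2*(m^2 - 9*m + 20) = (m - 5)*(m - 2)^2*(m - 4)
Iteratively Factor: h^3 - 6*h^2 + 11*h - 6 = (h - 1)*(h^2 - 5*h + 6) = (h - 3)*(h - 1)*(h - 2)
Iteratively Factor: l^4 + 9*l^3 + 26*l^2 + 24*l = (l)*(l^3 + 9*l^2 + 26*l + 24) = l*(l + 3)*(l^2 + 6*l + 8) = l*(l + 2)*(l + 3)*(l + 4)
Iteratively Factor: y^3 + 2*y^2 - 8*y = (y + 4)*(y^2 - 2*y) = y*(y + 4)*(y - 2)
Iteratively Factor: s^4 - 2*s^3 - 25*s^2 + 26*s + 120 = (s + 4)*(s^3 - 6*s^2 - s + 30) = (s - 3)*(s + 4)*(s^2 - 3*s - 10) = (s - 5)*(s - 3)*(s + 4)*(s + 2)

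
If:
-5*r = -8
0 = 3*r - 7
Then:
No Solution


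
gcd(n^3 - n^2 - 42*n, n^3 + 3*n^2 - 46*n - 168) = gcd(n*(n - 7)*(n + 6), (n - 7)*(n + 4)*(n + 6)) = n^2 - n - 42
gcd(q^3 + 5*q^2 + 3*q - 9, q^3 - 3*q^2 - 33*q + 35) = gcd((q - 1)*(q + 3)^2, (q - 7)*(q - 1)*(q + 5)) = q - 1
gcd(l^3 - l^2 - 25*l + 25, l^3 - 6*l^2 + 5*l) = l^2 - 6*l + 5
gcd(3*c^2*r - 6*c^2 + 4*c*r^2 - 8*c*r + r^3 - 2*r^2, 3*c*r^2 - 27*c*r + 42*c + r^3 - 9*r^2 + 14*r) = 3*c*r - 6*c + r^2 - 2*r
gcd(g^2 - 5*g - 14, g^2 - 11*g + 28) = g - 7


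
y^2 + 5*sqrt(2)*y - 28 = (y - 2*sqrt(2))*(y + 7*sqrt(2))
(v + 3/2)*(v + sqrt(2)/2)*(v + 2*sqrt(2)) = v^3 + 3*v^2/2 + 5*sqrt(2)*v^2/2 + 2*v + 15*sqrt(2)*v/4 + 3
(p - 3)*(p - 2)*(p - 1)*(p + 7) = p^4 + p^3 - 31*p^2 + 71*p - 42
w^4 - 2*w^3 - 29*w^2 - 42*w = w*(w - 7)*(w + 2)*(w + 3)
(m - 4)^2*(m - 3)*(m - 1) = m^4 - 12*m^3 + 51*m^2 - 88*m + 48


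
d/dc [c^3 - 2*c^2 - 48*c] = 3*c^2 - 4*c - 48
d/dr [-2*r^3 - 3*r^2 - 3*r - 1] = -6*r^2 - 6*r - 3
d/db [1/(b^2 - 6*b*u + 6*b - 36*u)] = 2*(-b + 3*u - 3)/(b^2 - 6*b*u + 6*b - 36*u)^2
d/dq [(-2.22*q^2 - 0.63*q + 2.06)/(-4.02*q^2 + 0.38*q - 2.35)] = (-3.3762*q^2 + 26.9964*q + 0.6977)/(16.1604*q^4 - 3.0552*q^3 + 19.0384*q^2 - 1.786*q + 5.5225)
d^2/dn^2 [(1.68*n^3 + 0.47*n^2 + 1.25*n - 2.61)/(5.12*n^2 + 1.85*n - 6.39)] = (-2.8421709430404e-14*n^4 + 178.060368*n^3 - 437.416848*n^2 + 508.632048*n - 120.711222)/(134.217728*n^6 + 145.48992*n^5 - 449.960448*n^4 - 356.824855*n^3 + 561.571731*n^2 + 226.618155*n - 260.917119)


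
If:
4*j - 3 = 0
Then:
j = 3/4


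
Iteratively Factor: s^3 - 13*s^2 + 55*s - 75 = (s - 3)*(s^2 - 10*s + 25) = (s - 5)*(s - 3)*(s - 5)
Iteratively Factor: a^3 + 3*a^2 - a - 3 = (a + 1)*(a^2 + 2*a - 3) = (a + 1)*(a + 3)*(a - 1)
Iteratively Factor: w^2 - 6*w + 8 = (w - 2)*(w - 4)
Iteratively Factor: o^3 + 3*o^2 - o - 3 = (o + 3)*(o^2 - 1) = (o - 1)*(o + 3)*(o + 1)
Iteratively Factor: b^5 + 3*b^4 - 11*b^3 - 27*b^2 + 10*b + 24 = (b - 3)*(b^4 + 6*b^3 + 7*b^2 - 6*b - 8) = (b - 3)*(b - 1)*(b^3 + 7*b^2 + 14*b + 8) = (b - 3)*(b - 1)*(b + 2)*(b^2 + 5*b + 4) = (b - 3)*(b - 1)*(b + 1)*(b + 2)*(b + 4)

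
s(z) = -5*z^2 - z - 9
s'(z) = -10*z - 1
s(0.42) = -10.30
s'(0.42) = -5.20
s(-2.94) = -49.28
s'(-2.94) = 28.40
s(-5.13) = -135.45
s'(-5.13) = 50.30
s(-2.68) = -42.23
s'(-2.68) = 25.80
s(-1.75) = -22.56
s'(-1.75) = 16.50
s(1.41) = -20.35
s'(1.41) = -15.10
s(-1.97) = -26.43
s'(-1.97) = 18.70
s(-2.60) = -40.20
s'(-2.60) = 25.00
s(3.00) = -57.00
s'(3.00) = -31.00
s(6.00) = -195.00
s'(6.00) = -61.00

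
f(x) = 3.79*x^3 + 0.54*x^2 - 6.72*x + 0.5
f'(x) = 11.37*x^2 + 1.08*x - 6.72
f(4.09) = 241.35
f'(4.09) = 187.90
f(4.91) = 429.15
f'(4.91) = 272.69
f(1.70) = 9.26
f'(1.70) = 27.98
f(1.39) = 2.38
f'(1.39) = 16.75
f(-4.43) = -288.63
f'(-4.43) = 211.63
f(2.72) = 62.49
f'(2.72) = 80.34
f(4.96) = 442.92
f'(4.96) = 278.36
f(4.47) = 319.75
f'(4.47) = 225.29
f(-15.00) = -12568.45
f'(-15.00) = 2535.33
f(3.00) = 87.53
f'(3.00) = 98.85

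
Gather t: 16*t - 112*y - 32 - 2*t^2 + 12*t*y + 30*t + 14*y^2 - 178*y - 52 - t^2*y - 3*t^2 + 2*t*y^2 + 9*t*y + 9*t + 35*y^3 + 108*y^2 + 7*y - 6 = t^2*(-y - 5) + t*(2*y^2 + 21*y + 55) + 35*y^3 + 122*y^2 - 283*y - 90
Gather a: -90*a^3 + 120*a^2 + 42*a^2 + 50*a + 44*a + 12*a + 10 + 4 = -90*a^3 + 162*a^2 + 106*a + 14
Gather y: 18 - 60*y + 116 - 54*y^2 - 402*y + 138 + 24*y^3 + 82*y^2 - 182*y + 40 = 24*y^3 + 28*y^2 - 644*y + 312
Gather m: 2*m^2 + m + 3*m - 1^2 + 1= 2*m^2 + 4*m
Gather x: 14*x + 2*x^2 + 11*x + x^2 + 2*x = 3*x^2 + 27*x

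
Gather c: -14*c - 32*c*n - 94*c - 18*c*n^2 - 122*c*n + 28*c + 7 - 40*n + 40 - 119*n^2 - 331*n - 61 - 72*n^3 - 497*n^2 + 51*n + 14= c*(-18*n^2 - 154*n - 80) - 72*n^3 - 616*n^2 - 320*n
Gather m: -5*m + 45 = 45 - 5*m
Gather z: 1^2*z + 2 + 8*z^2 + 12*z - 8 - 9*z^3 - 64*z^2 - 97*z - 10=-9*z^3 - 56*z^2 - 84*z - 16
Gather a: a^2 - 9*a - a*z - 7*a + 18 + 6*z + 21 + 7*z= a^2 + a*(-z - 16) + 13*z + 39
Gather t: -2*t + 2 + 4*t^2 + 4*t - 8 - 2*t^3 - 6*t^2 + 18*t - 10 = -2*t^3 - 2*t^2 + 20*t - 16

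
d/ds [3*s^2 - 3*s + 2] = 6*s - 3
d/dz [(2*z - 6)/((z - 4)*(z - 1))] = 2*(-z^2 + 6*z - 11)/(z^4 - 10*z^3 + 33*z^2 - 40*z + 16)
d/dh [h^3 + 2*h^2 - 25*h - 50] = 3*h^2 + 4*h - 25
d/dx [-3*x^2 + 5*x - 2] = 5 - 6*x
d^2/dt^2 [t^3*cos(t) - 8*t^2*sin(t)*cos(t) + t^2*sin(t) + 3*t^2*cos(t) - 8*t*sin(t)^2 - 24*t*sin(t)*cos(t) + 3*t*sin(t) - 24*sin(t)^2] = -t^3*cos(t) - 7*t^2*sin(t) + 16*t^2*sin(2*t) - 3*t^2*cos(t) - 15*t*sin(t) + 10*t*cos(t) - 48*sqrt(2)*t*cos(2*t + pi/4) + 2*sin(t) - 24*sin(2*t) + 12*cos(t) - 96*cos(2*t)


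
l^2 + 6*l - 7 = (l - 1)*(l + 7)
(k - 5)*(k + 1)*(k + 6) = k^3 + 2*k^2 - 29*k - 30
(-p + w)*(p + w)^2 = -p^3 - p^2*w + p*w^2 + w^3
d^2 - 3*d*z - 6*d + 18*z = (d - 6)*(d - 3*z)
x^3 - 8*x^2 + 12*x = x*(x - 6)*(x - 2)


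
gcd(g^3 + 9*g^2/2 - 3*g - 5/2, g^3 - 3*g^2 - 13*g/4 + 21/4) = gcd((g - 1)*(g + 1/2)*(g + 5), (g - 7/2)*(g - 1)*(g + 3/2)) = g - 1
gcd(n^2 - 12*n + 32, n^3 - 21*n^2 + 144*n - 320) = n - 8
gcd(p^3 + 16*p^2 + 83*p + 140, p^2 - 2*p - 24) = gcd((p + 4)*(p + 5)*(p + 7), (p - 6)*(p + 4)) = p + 4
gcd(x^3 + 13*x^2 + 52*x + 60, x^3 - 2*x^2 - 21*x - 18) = 1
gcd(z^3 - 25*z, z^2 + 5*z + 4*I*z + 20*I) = z + 5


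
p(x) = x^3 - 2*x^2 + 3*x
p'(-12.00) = 483.00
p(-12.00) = -2052.00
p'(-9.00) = 282.00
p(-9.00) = -918.00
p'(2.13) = 8.09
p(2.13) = 6.98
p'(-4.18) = 72.14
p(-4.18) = -120.52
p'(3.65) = 28.37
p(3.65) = 32.93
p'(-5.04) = 99.36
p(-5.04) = -193.95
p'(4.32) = 41.71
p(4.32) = 56.26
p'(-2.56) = 32.90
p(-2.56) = -37.56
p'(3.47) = 25.24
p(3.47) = 28.11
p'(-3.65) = 57.57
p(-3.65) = -86.22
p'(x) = 3*x^2 - 4*x + 3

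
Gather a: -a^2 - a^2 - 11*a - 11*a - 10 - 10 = -2*a^2 - 22*a - 20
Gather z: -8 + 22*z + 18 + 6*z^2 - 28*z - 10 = 6*z^2 - 6*z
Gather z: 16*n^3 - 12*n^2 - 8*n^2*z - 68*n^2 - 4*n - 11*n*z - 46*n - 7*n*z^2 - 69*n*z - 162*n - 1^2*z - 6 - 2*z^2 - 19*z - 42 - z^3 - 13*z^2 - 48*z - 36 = 16*n^3 - 80*n^2 - 212*n - z^3 + z^2*(-7*n - 15) + z*(-8*n^2 - 80*n - 68) - 84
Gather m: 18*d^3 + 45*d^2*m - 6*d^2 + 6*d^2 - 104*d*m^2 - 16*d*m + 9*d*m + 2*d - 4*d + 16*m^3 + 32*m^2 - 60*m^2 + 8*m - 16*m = 18*d^3 - 2*d + 16*m^3 + m^2*(-104*d - 28) + m*(45*d^2 - 7*d - 8)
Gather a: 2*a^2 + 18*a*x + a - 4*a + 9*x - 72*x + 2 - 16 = 2*a^2 + a*(18*x - 3) - 63*x - 14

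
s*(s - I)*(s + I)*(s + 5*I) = s^4 + 5*I*s^3 + s^2 + 5*I*s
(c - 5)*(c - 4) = c^2 - 9*c + 20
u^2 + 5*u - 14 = (u - 2)*(u + 7)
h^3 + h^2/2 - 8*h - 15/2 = (h - 3)*(h + 1)*(h + 5/2)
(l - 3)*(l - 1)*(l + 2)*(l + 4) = l^4 + 2*l^3 - 13*l^2 - 14*l + 24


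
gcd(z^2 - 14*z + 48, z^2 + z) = 1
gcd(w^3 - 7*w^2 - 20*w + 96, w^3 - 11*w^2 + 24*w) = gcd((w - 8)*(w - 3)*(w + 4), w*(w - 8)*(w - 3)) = w^2 - 11*w + 24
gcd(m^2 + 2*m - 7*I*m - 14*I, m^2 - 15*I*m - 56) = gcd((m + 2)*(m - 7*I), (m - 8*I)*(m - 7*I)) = m - 7*I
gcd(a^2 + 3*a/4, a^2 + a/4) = a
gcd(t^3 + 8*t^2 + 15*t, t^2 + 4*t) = t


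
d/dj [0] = 0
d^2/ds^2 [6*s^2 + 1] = 12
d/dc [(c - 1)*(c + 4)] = 2*c + 3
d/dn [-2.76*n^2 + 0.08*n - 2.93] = 0.08 - 5.52*n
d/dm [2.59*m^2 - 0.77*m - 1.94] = 5.18*m - 0.77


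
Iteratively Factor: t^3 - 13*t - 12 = (t + 3)*(t^2 - 3*t - 4) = (t + 1)*(t + 3)*(t - 4)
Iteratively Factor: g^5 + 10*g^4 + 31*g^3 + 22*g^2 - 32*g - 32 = (g - 1)*(g^4 + 11*g^3 + 42*g^2 + 64*g + 32) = (g - 1)*(g + 4)*(g^3 + 7*g^2 + 14*g + 8) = (g - 1)*(g + 2)*(g + 4)*(g^2 + 5*g + 4) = (g - 1)*(g + 1)*(g + 2)*(g + 4)*(g + 4)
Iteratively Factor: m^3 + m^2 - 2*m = (m - 1)*(m^2 + 2*m) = (m - 1)*(m + 2)*(m)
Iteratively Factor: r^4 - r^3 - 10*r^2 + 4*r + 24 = (r - 2)*(r^3 + r^2 - 8*r - 12) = (r - 2)*(r + 2)*(r^2 - r - 6) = (r - 3)*(r - 2)*(r + 2)*(r + 2)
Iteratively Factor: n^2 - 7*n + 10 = (n - 2)*(n - 5)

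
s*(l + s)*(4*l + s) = 4*l^2*s + 5*l*s^2 + s^3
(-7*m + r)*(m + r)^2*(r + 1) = -7*m^3*r - 7*m^3 - 13*m^2*r^2 - 13*m^2*r - 5*m*r^3 - 5*m*r^2 + r^4 + r^3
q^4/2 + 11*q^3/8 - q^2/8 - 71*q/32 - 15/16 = (q/2 + 1)*(q - 5/4)*(q + 1/2)*(q + 3/2)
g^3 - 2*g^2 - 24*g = g*(g - 6)*(g + 4)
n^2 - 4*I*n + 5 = (n - 5*I)*(n + I)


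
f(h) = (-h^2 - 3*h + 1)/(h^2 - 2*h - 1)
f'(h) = (2 - 2*h)*(-h^2 - 3*h + 1)/(h^2 - 2*h - 1)^2 + (-2*h - 3)/(h^2 - 2*h - 1) = 5*(h^2 + 1)/(h^4 - 4*h^3 + 2*h^2 + 4*h + 1)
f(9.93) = -1.64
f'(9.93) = 0.08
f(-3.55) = -0.05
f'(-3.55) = 0.19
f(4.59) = -3.11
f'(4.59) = 0.93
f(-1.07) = 1.34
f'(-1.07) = 2.05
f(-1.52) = 0.75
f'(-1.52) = 0.87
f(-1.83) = 0.52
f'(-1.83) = 0.60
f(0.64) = 0.71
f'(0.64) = 2.01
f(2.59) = -25.52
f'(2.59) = 138.19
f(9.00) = -1.73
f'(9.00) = 0.11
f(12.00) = -1.50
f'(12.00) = 0.05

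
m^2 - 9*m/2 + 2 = (m - 4)*(m - 1/2)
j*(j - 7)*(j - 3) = j^3 - 10*j^2 + 21*j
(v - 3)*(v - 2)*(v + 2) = v^3 - 3*v^2 - 4*v + 12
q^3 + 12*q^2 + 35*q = q*(q + 5)*(q + 7)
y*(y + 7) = y^2 + 7*y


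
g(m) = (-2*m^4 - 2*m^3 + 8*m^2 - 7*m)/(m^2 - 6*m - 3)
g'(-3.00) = 4.15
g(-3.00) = -0.62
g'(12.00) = -44.37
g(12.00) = -635.65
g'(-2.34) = 2.54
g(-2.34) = 1.56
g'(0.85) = 0.17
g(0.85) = 0.33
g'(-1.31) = 1.20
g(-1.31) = 3.27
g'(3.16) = 22.90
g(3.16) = 17.10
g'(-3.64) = 5.92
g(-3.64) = -3.84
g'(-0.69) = 13.68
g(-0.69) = 5.47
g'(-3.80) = 6.39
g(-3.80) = -4.82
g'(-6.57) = 15.48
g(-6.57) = -34.78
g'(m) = (6 - 2*m)*(-2*m^4 - 2*m^3 + 8*m^2 - 7*m)/(m^2 - 6*m - 3)^2 + (-8*m^3 - 6*m^2 + 16*m - 7)/(m^2 - 6*m - 3) = (-4*m^5 + 34*m^4 + 48*m^3 - 23*m^2 - 48*m + 21)/(m^4 - 12*m^3 + 30*m^2 + 36*m + 9)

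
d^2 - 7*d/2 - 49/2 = (d - 7)*(d + 7/2)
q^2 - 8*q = q*(q - 8)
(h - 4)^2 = h^2 - 8*h + 16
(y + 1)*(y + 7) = y^2 + 8*y + 7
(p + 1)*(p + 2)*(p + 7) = p^3 + 10*p^2 + 23*p + 14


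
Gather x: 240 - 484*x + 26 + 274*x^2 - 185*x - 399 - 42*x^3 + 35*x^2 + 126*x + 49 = -42*x^3 + 309*x^2 - 543*x - 84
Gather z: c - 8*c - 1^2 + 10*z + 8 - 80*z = -7*c - 70*z + 7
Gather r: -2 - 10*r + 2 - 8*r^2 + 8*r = -8*r^2 - 2*r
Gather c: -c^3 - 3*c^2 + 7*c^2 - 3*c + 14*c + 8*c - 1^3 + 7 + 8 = -c^3 + 4*c^2 + 19*c + 14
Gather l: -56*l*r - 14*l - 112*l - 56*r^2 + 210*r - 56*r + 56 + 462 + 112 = l*(-56*r - 126) - 56*r^2 + 154*r + 630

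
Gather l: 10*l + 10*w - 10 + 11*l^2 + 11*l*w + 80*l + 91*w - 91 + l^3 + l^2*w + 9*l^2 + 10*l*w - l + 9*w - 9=l^3 + l^2*(w + 20) + l*(21*w + 89) + 110*w - 110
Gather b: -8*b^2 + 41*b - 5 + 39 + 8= -8*b^2 + 41*b + 42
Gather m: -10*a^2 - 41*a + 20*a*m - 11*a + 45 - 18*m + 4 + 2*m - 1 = -10*a^2 - 52*a + m*(20*a - 16) + 48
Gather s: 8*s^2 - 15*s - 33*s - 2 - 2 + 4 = 8*s^2 - 48*s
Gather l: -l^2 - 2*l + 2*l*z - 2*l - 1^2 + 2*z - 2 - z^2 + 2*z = -l^2 + l*(2*z - 4) - z^2 + 4*z - 3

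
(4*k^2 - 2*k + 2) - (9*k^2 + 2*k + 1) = -5*k^2 - 4*k + 1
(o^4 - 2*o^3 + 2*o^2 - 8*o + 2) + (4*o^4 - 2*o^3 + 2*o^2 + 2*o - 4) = 5*o^4 - 4*o^3 + 4*o^2 - 6*o - 2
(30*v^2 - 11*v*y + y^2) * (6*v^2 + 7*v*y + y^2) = 180*v^4 + 144*v^3*y - 41*v^2*y^2 - 4*v*y^3 + y^4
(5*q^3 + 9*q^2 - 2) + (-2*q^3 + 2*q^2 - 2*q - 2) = 3*q^3 + 11*q^2 - 2*q - 4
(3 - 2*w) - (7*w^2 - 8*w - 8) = -7*w^2 + 6*w + 11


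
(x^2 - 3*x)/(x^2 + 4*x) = (x - 3)/(x + 4)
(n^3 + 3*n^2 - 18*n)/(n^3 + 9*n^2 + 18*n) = (n - 3)/(n + 3)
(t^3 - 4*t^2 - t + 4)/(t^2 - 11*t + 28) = (t^2 - 1)/(t - 7)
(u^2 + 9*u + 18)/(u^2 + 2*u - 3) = (u + 6)/(u - 1)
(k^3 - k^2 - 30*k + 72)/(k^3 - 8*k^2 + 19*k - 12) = (k + 6)/(k - 1)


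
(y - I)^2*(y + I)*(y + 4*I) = y^4 + 3*I*y^3 + 5*y^2 + 3*I*y + 4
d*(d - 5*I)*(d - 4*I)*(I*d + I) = I*d^4 + 9*d^3 + I*d^3 + 9*d^2 - 20*I*d^2 - 20*I*d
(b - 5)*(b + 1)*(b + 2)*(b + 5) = b^4 + 3*b^3 - 23*b^2 - 75*b - 50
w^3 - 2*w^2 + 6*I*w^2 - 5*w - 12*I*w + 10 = (w - 2)*(w + I)*(w + 5*I)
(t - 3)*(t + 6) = t^2 + 3*t - 18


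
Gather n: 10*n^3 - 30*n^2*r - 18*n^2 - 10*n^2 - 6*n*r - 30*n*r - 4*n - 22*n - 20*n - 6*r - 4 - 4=10*n^3 + n^2*(-30*r - 28) + n*(-36*r - 46) - 6*r - 8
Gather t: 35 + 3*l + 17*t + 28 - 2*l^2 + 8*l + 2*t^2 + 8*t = -2*l^2 + 11*l + 2*t^2 + 25*t + 63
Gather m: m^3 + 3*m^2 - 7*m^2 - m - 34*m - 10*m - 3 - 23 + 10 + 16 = m^3 - 4*m^2 - 45*m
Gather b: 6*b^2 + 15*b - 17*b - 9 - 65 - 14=6*b^2 - 2*b - 88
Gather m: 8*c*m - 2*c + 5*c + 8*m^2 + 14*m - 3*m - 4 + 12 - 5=3*c + 8*m^2 + m*(8*c + 11) + 3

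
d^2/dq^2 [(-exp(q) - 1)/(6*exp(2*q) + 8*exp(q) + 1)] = (-36*exp(4*q) - 96*exp(3*q) - 108*exp(2*q) - 32*exp(q) + 7)*exp(q)/(216*exp(6*q) + 864*exp(5*q) + 1260*exp(4*q) + 800*exp(3*q) + 210*exp(2*q) + 24*exp(q) + 1)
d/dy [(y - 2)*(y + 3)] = 2*y + 1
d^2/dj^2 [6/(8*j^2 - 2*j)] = 6*(-4*j*(4*j - 1) + (8*j - 1)^2)/(j^3*(4*j - 1)^3)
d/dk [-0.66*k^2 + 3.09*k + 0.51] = 3.09 - 1.32*k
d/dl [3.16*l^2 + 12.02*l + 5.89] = 6.32*l + 12.02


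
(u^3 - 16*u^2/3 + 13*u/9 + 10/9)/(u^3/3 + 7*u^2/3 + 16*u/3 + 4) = (9*u^3 - 48*u^2 + 13*u + 10)/(3*(u^3 + 7*u^2 + 16*u + 12))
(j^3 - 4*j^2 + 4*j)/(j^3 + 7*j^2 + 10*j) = (j^2 - 4*j + 4)/(j^2 + 7*j + 10)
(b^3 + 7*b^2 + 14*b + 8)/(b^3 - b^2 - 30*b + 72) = (b^3 + 7*b^2 + 14*b + 8)/(b^3 - b^2 - 30*b + 72)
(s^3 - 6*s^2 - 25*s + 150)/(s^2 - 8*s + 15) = (s^2 - s - 30)/(s - 3)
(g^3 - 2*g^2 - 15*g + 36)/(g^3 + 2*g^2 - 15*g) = (g^2 + g - 12)/(g*(g + 5))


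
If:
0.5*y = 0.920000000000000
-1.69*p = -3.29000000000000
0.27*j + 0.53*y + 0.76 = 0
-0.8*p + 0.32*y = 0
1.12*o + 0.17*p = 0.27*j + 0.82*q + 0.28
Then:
No Solution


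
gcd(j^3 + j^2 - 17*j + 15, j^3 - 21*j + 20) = j^2 + 4*j - 5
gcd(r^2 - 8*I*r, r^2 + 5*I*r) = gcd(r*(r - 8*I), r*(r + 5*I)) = r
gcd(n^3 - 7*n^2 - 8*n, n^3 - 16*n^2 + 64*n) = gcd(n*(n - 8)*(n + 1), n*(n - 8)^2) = n^2 - 8*n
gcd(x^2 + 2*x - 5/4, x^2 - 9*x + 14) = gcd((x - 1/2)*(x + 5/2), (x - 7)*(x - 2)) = 1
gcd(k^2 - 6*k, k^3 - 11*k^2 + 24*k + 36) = k - 6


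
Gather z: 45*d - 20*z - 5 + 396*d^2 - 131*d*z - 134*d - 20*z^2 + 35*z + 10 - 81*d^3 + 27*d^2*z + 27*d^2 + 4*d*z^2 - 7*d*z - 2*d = -81*d^3 + 423*d^2 - 91*d + z^2*(4*d - 20) + z*(27*d^2 - 138*d + 15) + 5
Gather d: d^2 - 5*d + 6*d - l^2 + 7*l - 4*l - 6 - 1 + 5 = d^2 + d - l^2 + 3*l - 2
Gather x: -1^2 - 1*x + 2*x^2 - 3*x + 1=2*x^2 - 4*x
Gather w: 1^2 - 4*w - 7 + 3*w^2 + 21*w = 3*w^2 + 17*w - 6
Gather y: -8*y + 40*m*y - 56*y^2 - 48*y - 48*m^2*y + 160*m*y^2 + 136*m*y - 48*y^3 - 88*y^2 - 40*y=-48*y^3 + y^2*(160*m - 144) + y*(-48*m^2 + 176*m - 96)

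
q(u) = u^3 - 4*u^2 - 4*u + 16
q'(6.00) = 56.00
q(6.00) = 64.00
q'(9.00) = 167.00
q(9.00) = 385.00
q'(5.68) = 47.35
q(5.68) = 47.48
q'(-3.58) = 63.09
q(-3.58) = -66.83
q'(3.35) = 2.87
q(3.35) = -4.69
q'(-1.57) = 15.95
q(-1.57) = 8.55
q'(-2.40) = 32.48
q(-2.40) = -11.26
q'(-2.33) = 30.93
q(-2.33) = -9.04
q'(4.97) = 30.34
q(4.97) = 20.08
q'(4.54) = 21.51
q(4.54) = 8.97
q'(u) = 3*u^2 - 8*u - 4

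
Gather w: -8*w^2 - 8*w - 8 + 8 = -8*w^2 - 8*w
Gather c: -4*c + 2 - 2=-4*c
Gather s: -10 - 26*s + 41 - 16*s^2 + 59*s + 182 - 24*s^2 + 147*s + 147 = -40*s^2 + 180*s + 360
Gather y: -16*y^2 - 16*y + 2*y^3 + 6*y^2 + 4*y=2*y^3 - 10*y^2 - 12*y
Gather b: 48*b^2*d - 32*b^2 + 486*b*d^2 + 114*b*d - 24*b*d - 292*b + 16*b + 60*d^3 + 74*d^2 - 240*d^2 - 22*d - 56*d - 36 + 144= b^2*(48*d - 32) + b*(486*d^2 + 90*d - 276) + 60*d^3 - 166*d^2 - 78*d + 108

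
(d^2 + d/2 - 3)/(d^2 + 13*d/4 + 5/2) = 2*(2*d - 3)/(4*d + 5)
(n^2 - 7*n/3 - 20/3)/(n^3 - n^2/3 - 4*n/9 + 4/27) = 9*(3*n^2 - 7*n - 20)/(27*n^3 - 9*n^2 - 12*n + 4)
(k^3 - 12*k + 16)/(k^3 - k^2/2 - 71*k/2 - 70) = 2*(k^2 - 4*k + 4)/(2*k^2 - 9*k - 35)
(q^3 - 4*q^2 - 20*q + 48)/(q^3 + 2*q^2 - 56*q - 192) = (q^2 - 8*q + 12)/(q^2 - 2*q - 48)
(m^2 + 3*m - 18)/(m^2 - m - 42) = (m - 3)/(m - 7)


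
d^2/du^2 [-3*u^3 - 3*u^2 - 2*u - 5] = -18*u - 6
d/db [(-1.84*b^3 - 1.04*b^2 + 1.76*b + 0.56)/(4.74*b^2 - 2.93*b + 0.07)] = (-8.7216*b^4 + 10.7824*b^3 - 5.6816*b^2 - 5.4544*b + 1.764)/(22.4676*b^4 - 27.7764*b^3 + 9.2485*b^2 - 0.4102*b + 0.0049)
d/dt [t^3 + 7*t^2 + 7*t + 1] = 3*t^2 + 14*t + 7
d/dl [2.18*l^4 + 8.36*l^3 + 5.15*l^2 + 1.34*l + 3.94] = 8.72*l^3 + 25.08*l^2 + 10.3*l + 1.34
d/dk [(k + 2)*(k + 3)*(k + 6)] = 3*k^2 + 22*k + 36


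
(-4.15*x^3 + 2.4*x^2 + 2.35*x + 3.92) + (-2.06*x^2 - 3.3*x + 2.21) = -4.15*x^3 + 0.34*x^2 - 0.95*x + 6.13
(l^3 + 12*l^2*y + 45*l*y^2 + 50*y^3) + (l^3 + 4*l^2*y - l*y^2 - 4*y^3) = 2*l^3 + 16*l^2*y + 44*l*y^2 + 46*y^3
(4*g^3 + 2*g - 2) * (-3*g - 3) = -12*g^4 - 12*g^3 - 6*g^2 + 6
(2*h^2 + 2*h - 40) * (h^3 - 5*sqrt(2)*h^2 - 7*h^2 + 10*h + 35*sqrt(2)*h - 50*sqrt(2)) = 2*h^5 - 10*sqrt(2)*h^4 - 12*h^4 - 34*h^3 + 60*sqrt(2)*h^3 + 170*sqrt(2)*h^2 + 300*h^2 - 1500*sqrt(2)*h - 400*h + 2000*sqrt(2)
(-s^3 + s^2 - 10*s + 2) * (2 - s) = s^4 - 3*s^3 + 12*s^2 - 22*s + 4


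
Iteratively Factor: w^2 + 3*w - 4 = (w - 1)*(w + 4)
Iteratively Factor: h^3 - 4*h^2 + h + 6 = (h + 1)*(h^2 - 5*h + 6) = (h - 3)*(h + 1)*(h - 2)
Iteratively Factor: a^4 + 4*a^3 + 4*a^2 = (a)*(a^3 + 4*a^2 + 4*a) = a*(a + 2)*(a^2 + 2*a) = a*(a + 2)^2*(a)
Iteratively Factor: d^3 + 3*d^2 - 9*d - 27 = (d - 3)*(d^2 + 6*d + 9) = (d - 3)*(d + 3)*(d + 3)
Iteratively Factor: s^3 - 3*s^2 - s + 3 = (s + 1)*(s^2 - 4*s + 3) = (s - 1)*(s + 1)*(s - 3)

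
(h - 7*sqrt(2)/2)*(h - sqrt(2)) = h^2 - 9*sqrt(2)*h/2 + 7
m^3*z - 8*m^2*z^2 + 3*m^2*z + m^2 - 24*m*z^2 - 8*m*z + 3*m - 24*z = (m + 3)*(m - 8*z)*(m*z + 1)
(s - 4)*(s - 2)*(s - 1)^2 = s^4 - 8*s^3 + 21*s^2 - 22*s + 8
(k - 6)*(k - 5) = k^2 - 11*k + 30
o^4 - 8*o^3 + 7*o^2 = o^2*(o - 7)*(o - 1)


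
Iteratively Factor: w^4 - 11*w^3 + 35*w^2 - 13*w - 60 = (w - 5)*(w^3 - 6*w^2 + 5*w + 12) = (w - 5)*(w + 1)*(w^2 - 7*w + 12) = (w - 5)*(w - 4)*(w + 1)*(w - 3)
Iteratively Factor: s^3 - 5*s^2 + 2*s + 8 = (s - 4)*(s^2 - s - 2) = (s - 4)*(s - 2)*(s + 1)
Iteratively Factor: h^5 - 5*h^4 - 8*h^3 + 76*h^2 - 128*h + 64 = (h - 2)*(h^4 - 3*h^3 - 14*h^2 + 48*h - 32) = (h - 4)*(h - 2)*(h^3 + h^2 - 10*h + 8) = (h - 4)*(h - 2)^2*(h^2 + 3*h - 4) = (h - 4)*(h - 2)^2*(h - 1)*(h + 4)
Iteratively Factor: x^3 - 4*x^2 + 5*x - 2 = (x - 1)*(x^2 - 3*x + 2) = (x - 2)*(x - 1)*(x - 1)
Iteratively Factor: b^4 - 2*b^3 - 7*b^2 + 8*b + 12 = (b + 2)*(b^3 - 4*b^2 + b + 6) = (b - 2)*(b + 2)*(b^2 - 2*b - 3) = (b - 2)*(b + 1)*(b + 2)*(b - 3)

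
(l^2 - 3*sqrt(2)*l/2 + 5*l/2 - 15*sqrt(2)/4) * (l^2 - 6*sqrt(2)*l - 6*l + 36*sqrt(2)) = l^4 - 15*sqrt(2)*l^3/2 - 7*l^3/2 + 3*l^2 + 105*sqrt(2)*l^2/4 - 63*l + 225*sqrt(2)*l/2 - 270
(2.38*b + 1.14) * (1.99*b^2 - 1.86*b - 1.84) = 4.7362*b^3 - 2.1582*b^2 - 6.4996*b - 2.0976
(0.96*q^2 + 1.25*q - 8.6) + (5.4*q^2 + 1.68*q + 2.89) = 6.36*q^2 + 2.93*q - 5.71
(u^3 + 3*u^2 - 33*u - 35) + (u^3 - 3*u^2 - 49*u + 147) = 2*u^3 - 82*u + 112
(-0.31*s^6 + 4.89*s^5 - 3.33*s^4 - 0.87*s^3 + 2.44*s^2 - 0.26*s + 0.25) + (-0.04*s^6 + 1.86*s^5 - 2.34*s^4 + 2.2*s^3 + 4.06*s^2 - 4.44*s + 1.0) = -0.35*s^6 + 6.75*s^5 - 5.67*s^4 + 1.33*s^3 + 6.5*s^2 - 4.7*s + 1.25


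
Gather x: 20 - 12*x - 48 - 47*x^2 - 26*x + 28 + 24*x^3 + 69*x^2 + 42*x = 24*x^3 + 22*x^2 + 4*x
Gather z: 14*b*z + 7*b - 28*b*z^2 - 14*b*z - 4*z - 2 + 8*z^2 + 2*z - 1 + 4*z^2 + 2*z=7*b + z^2*(12 - 28*b) - 3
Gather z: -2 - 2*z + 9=7 - 2*z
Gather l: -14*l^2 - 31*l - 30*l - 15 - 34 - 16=-14*l^2 - 61*l - 65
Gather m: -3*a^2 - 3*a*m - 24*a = -3*a^2 - 3*a*m - 24*a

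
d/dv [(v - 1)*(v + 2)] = 2*v + 1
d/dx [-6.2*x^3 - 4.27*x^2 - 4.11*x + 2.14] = -18.6*x^2 - 8.54*x - 4.11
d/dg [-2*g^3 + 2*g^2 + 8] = 2*g*(2 - 3*g)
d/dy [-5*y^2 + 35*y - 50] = 35 - 10*y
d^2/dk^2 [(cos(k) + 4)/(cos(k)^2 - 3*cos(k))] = (-19*sin(k)^4/cos(k)^3 + sin(k)^2 + 37 - 50/cos(k) - 72/cos(k)^2 + 91/cos(k)^3)/(cos(k) - 3)^3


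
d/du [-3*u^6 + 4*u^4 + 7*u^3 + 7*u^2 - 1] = u*(-18*u^4 + 16*u^2 + 21*u + 14)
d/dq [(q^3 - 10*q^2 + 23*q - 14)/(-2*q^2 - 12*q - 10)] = (-q^4 - 12*q^3 + 68*q^2 + 72*q - 199)/(2*(q^4 + 12*q^3 + 46*q^2 + 60*q + 25))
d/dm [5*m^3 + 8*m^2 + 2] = m*(15*m + 16)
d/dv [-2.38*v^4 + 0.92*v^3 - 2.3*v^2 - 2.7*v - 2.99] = -9.52*v^3 + 2.76*v^2 - 4.6*v - 2.7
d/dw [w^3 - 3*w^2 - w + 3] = 3*w^2 - 6*w - 1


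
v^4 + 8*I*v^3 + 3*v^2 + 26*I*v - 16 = (v - 2*I)*(v + I)^2*(v + 8*I)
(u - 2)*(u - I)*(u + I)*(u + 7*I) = u^4 - 2*u^3 + 7*I*u^3 + u^2 - 14*I*u^2 - 2*u + 7*I*u - 14*I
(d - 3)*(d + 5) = d^2 + 2*d - 15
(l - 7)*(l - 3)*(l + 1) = l^3 - 9*l^2 + 11*l + 21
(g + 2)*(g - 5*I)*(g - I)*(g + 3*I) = g^4 + 2*g^3 - 3*I*g^3 + 13*g^2 - 6*I*g^2 + 26*g - 15*I*g - 30*I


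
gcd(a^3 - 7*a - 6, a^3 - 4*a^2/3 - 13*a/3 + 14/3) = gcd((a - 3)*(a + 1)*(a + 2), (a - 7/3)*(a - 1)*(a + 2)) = a + 2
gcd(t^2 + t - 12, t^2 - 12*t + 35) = 1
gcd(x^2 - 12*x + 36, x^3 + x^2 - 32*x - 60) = x - 6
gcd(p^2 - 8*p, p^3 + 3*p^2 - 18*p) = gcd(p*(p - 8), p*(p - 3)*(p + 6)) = p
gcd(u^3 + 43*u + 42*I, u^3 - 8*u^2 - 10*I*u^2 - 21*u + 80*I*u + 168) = u - 7*I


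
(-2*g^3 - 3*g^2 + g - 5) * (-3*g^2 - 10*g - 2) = 6*g^5 + 29*g^4 + 31*g^3 + 11*g^2 + 48*g + 10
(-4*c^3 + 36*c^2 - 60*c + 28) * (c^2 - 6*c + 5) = -4*c^5 + 60*c^4 - 296*c^3 + 568*c^2 - 468*c + 140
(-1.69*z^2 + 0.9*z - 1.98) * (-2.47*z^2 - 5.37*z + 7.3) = 4.1743*z^4 + 6.8523*z^3 - 12.2794*z^2 + 17.2026*z - 14.454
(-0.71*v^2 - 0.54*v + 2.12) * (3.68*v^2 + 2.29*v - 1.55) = -2.6128*v^4 - 3.6131*v^3 + 7.6655*v^2 + 5.6918*v - 3.286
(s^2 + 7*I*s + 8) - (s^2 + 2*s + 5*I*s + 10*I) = -2*s + 2*I*s + 8 - 10*I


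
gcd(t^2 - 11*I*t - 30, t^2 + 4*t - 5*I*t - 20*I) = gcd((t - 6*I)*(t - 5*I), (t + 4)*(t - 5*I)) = t - 5*I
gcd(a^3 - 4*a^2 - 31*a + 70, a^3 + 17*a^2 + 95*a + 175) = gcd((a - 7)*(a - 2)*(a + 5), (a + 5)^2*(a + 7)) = a + 5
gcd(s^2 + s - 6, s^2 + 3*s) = s + 3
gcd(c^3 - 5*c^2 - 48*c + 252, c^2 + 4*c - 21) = c + 7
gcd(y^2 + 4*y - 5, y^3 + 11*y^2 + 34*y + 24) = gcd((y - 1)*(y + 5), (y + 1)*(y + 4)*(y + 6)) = 1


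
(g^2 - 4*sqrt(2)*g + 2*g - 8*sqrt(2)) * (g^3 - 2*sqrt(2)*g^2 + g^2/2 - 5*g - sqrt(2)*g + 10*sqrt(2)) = g^5 - 6*sqrt(2)*g^4 + 5*g^4/2 - 15*sqrt(2)*g^3 + 12*g^3 + 30*g^2 + 24*sqrt(2)*g^2 - 64*g + 60*sqrt(2)*g - 160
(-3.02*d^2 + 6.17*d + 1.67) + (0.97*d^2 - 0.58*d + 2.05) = -2.05*d^2 + 5.59*d + 3.72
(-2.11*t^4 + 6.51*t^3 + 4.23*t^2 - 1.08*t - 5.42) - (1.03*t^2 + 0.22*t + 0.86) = -2.11*t^4 + 6.51*t^3 + 3.2*t^2 - 1.3*t - 6.28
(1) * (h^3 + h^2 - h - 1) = h^3 + h^2 - h - 1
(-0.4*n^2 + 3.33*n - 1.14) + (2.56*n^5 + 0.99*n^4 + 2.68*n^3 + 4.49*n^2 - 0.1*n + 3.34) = 2.56*n^5 + 0.99*n^4 + 2.68*n^3 + 4.09*n^2 + 3.23*n + 2.2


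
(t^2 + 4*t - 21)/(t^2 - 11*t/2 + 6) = 2*(t^2 + 4*t - 21)/(2*t^2 - 11*t + 12)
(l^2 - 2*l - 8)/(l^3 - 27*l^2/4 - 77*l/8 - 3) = 8*(-l^2 + 2*l + 8)/(-8*l^3 + 54*l^2 + 77*l + 24)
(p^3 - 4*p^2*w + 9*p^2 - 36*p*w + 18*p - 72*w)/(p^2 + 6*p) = p - 4*w + 3 - 12*w/p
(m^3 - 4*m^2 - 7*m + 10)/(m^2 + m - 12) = (m^3 - 4*m^2 - 7*m + 10)/(m^2 + m - 12)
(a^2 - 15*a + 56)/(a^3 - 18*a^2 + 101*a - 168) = 1/(a - 3)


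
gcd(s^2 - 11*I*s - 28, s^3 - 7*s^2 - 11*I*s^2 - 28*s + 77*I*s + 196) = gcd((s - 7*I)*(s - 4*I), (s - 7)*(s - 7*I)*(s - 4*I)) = s^2 - 11*I*s - 28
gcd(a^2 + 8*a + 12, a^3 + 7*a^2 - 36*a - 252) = a + 6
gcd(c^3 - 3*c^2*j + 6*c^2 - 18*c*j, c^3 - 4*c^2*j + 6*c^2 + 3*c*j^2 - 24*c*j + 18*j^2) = c^2 - 3*c*j + 6*c - 18*j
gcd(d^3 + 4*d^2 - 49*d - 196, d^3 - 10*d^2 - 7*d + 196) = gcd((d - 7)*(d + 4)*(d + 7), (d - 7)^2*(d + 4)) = d^2 - 3*d - 28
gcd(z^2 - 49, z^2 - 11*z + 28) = z - 7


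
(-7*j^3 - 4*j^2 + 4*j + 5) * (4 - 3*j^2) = 21*j^5 + 12*j^4 - 40*j^3 - 31*j^2 + 16*j + 20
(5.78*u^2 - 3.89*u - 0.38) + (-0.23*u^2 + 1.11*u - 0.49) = 5.55*u^2 - 2.78*u - 0.87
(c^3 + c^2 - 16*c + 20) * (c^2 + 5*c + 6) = c^5 + 6*c^4 - 5*c^3 - 54*c^2 + 4*c + 120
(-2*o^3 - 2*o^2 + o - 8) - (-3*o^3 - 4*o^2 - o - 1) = o^3 + 2*o^2 + 2*o - 7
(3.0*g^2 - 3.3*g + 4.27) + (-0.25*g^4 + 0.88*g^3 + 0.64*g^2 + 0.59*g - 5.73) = -0.25*g^4 + 0.88*g^3 + 3.64*g^2 - 2.71*g - 1.46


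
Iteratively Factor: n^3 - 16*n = (n - 4)*(n^2 + 4*n) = n*(n - 4)*(n + 4)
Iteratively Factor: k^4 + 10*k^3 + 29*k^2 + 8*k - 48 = (k + 4)*(k^3 + 6*k^2 + 5*k - 12) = (k + 3)*(k + 4)*(k^2 + 3*k - 4) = (k + 3)*(k + 4)^2*(k - 1)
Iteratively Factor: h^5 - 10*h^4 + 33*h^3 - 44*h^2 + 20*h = (h - 5)*(h^4 - 5*h^3 + 8*h^2 - 4*h) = h*(h - 5)*(h^3 - 5*h^2 + 8*h - 4) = h*(h - 5)*(h - 2)*(h^2 - 3*h + 2) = h*(h - 5)*(h - 2)*(h - 1)*(h - 2)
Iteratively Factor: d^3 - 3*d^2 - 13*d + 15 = (d + 3)*(d^2 - 6*d + 5) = (d - 1)*(d + 3)*(d - 5)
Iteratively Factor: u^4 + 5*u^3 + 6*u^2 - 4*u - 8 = (u + 2)*(u^3 + 3*u^2 - 4) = (u + 2)^2*(u^2 + u - 2) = (u + 2)^3*(u - 1)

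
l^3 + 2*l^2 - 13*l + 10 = (l - 2)*(l - 1)*(l + 5)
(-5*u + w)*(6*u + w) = -30*u^2 + u*w + w^2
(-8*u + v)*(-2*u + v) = 16*u^2 - 10*u*v + v^2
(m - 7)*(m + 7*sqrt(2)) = m^2 - 7*m + 7*sqrt(2)*m - 49*sqrt(2)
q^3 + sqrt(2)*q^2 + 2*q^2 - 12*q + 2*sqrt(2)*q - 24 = (q + 2)*(q - 2*sqrt(2))*(q + 3*sqrt(2))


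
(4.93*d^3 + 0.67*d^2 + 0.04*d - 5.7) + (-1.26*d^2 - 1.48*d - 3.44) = 4.93*d^3 - 0.59*d^2 - 1.44*d - 9.14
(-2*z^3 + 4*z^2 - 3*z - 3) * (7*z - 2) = -14*z^4 + 32*z^3 - 29*z^2 - 15*z + 6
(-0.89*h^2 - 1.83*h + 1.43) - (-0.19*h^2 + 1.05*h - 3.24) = -0.7*h^2 - 2.88*h + 4.67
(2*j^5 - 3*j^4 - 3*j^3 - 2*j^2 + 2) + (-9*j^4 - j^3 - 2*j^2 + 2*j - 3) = 2*j^5 - 12*j^4 - 4*j^3 - 4*j^2 + 2*j - 1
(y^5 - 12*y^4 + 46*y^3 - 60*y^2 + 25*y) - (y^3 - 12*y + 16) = y^5 - 12*y^4 + 45*y^3 - 60*y^2 + 37*y - 16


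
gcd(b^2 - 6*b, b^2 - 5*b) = b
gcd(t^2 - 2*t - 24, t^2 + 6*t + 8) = t + 4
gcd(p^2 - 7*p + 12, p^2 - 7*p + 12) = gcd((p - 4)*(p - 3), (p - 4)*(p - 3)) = p^2 - 7*p + 12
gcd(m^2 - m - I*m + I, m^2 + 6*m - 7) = m - 1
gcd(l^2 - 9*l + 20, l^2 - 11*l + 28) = l - 4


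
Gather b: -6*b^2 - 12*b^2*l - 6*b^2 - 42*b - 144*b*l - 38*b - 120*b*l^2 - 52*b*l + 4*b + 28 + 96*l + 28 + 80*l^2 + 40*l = b^2*(-12*l - 12) + b*(-120*l^2 - 196*l - 76) + 80*l^2 + 136*l + 56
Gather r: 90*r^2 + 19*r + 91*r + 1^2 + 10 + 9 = 90*r^2 + 110*r + 20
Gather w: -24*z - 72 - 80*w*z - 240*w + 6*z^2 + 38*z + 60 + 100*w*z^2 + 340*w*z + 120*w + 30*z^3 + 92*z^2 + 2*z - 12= w*(100*z^2 + 260*z - 120) + 30*z^3 + 98*z^2 + 16*z - 24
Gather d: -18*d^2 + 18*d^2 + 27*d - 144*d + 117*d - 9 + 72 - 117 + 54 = 0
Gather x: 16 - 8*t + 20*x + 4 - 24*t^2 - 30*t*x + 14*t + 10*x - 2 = -24*t^2 + 6*t + x*(30 - 30*t) + 18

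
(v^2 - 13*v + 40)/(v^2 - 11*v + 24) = (v - 5)/(v - 3)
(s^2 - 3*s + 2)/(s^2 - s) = (s - 2)/s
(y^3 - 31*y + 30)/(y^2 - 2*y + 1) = (y^2 + y - 30)/(y - 1)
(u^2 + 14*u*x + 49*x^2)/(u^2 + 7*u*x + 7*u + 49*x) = (u + 7*x)/(u + 7)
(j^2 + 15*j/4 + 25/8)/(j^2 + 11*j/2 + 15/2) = (j + 5/4)/(j + 3)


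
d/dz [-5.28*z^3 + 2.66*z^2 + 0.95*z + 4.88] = -15.84*z^2 + 5.32*z + 0.95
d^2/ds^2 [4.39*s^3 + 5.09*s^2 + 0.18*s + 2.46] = 26.34*s + 10.18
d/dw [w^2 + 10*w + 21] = 2*w + 10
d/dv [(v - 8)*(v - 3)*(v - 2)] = 3*v^2 - 26*v + 46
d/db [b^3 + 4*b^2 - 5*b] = 3*b^2 + 8*b - 5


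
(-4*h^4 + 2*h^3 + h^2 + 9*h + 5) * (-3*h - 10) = 12*h^5 + 34*h^4 - 23*h^3 - 37*h^2 - 105*h - 50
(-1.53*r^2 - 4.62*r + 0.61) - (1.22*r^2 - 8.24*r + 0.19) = -2.75*r^2 + 3.62*r + 0.42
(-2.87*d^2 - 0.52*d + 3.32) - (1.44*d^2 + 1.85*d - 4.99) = -4.31*d^2 - 2.37*d + 8.31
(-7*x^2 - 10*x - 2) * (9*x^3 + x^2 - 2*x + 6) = -63*x^5 - 97*x^4 - 14*x^3 - 24*x^2 - 56*x - 12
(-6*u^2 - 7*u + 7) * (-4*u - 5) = 24*u^3 + 58*u^2 + 7*u - 35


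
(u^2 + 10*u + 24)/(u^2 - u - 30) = (u^2 + 10*u + 24)/(u^2 - u - 30)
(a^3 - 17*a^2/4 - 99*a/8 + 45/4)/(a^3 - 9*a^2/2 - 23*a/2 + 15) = (a - 3/4)/(a - 1)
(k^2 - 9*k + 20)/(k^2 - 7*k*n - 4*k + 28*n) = (k - 5)/(k - 7*n)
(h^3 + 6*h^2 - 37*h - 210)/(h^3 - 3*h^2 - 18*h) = (h^2 + 12*h + 35)/(h*(h + 3))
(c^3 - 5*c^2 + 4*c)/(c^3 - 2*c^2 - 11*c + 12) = c/(c + 3)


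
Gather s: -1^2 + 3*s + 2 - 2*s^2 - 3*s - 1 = -2*s^2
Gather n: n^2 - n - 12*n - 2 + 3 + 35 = n^2 - 13*n + 36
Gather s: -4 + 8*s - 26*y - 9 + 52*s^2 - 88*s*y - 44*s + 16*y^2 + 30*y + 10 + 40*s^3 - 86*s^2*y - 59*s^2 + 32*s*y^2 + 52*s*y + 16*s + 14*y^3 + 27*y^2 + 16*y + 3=40*s^3 + s^2*(-86*y - 7) + s*(32*y^2 - 36*y - 20) + 14*y^3 + 43*y^2 + 20*y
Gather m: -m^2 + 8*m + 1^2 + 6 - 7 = -m^2 + 8*m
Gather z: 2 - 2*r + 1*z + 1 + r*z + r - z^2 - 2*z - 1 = -r - z^2 + z*(r - 1) + 2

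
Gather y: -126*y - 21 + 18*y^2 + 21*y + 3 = 18*y^2 - 105*y - 18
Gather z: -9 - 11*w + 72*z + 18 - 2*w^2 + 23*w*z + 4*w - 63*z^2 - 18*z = -2*w^2 - 7*w - 63*z^2 + z*(23*w + 54) + 9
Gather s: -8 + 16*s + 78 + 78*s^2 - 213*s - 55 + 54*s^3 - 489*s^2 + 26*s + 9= 54*s^3 - 411*s^2 - 171*s + 24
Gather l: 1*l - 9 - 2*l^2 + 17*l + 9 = -2*l^2 + 18*l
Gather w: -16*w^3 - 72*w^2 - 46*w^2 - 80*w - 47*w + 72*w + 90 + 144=-16*w^3 - 118*w^2 - 55*w + 234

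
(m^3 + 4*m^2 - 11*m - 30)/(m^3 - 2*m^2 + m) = (m^3 + 4*m^2 - 11*m - 30)/(m*(m^2 - 2*m + 1))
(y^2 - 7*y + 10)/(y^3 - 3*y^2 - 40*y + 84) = (y - 5)/(y^2 - y - 42)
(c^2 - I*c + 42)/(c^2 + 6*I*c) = (c - 7*I)/c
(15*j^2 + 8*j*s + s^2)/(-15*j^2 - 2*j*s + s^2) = (5*j + s)/(-5*j + s)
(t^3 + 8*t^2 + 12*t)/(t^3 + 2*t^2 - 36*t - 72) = t/(t - 6)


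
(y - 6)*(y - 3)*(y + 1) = y^3 - 8*y^2 + 9*y + 18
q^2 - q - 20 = (q - 5)*(q + 4)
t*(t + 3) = t^2 + 3*t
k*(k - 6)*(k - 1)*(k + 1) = k^4 - 6*k^3 - k^2 + 6*k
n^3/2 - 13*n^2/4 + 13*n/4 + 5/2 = (n/2 + 1/4)*(n - 5)*(n - 2)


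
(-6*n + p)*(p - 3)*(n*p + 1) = -6*n^2*p^2 + 18*n^2*p + n*p^3 - 3*n*p^2 - 6*n*p + 18*n + p^2 - 3*p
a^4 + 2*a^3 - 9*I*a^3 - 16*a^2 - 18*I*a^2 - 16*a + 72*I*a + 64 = (a - 2)*(a + 4)*(a - 8*I)*(a - I)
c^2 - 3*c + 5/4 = (c - 5/2)*(c - 1/2)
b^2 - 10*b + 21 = (b - 7)*(b - 3)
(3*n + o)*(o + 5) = 3*n*o + 15*n + o^2 + 5*o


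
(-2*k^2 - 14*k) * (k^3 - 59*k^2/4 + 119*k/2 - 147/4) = -2*k^5 + 31*k^4/2 + 175*k^3/2 - 1519*k^2/2 + 1029*k/2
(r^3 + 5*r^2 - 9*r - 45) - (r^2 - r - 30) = r^3 + 4*r^2 - 8*r - 15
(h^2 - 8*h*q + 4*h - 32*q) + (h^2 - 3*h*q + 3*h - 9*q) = 2*h^2 - 11*h*q + 7*h - 41*q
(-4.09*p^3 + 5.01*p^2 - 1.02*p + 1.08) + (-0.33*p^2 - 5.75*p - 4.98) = -4.09*p^3 + 4.68*p^2 - 6.77*p - 3.9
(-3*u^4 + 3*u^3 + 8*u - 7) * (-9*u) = 27*u^5 - 27*u^4 - 72*u^2 + 63*u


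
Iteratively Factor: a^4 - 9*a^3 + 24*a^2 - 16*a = (a - 4)*(a^3 - 5*a^2 + 4*a) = (a - 4)^2*(a^2 - a) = (a - 4)^2*(a - 1)*(a)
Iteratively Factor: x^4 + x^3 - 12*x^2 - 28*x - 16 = (x - 4)*(x^3 + 5*x^2 + 8*x + 4) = (x - 4)*(x + 2)*(x^2 + 3*x + 2) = (x - 4)*(x + 2)^2*(x + 1)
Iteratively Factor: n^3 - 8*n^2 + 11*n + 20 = (n + 1)*(n^2 - 9*n + 20) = (n - 4)*(n + 1)*(n - 5)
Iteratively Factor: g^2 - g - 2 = (g - 2)*(g + 1)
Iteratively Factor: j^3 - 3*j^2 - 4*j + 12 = (j - 3)*(j^2 - 4) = (j - 3)*(j + 2)*(j - 2)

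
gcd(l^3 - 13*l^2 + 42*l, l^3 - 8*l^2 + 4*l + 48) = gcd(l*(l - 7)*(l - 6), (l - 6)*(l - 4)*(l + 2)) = l - 6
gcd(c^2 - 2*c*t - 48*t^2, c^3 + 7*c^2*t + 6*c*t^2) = c + 6*t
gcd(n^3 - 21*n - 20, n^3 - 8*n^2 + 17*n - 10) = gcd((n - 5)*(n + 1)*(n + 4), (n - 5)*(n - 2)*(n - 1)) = n - 5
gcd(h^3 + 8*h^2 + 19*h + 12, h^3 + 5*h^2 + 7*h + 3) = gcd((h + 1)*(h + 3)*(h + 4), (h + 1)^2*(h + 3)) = h^2 + 4*h + 3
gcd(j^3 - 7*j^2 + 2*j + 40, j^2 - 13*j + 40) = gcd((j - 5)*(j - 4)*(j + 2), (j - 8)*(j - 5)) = j - 5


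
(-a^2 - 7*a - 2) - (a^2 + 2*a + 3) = -2*a^2 - 9*a - 5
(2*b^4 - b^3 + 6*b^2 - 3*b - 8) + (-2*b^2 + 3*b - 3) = 2*b^4 - b^3 + 4*b^2 - 11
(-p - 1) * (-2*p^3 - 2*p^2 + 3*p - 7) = 2*p^4 + 4*p^3 - p^2 + 4*p + 7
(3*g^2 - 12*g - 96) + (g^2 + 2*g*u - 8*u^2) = 4*g^2 + 2*g*u - 12*g - 8*u^2 - 96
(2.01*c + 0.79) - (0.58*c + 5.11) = 1.43*c - 4.32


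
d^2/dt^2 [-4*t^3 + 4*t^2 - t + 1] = 8 - 24*t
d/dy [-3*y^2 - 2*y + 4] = -6*y - 2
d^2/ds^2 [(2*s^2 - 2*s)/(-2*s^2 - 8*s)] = 10/(s^3 + 12*s^2 + 48*s + 64)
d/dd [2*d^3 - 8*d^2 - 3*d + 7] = 6*d^2 - 16*d - 3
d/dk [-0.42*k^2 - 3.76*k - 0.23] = -0.84*k - 3.76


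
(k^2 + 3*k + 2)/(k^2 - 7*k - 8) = (k + 2)/(k - 8)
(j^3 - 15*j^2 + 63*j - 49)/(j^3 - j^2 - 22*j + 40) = (j^3 - 15*j^2 + 63*j - 49)/(j^3 - j^2 - 22*j + 40)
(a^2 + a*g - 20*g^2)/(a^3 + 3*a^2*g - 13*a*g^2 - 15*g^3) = (a - 4*g)/(a^2 - 2*a*g - 3*g^2)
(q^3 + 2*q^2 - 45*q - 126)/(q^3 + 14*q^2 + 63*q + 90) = (q - 7)/(q + 5)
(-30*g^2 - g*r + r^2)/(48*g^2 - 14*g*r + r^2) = (5*g + r)/(-8*g + r)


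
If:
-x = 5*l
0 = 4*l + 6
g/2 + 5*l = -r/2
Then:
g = 15 - r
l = -3/2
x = 15/2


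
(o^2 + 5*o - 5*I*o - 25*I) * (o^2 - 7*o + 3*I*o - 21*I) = o^4 - 2*o^3 - 2*I*o^3 - 20*o^2 + 4*I*o^2 - 30*o + 70*I*o - 525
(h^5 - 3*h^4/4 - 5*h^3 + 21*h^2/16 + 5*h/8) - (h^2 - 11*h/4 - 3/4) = h^5 - 3*h^4/4 - 5*h^3 + 5*h^2/16 + 27*h/8 + 3/4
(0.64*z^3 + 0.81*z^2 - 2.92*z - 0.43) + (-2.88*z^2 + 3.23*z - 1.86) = 0.64*z^3 - 2.07*z^2 + 0.31*z - 2.29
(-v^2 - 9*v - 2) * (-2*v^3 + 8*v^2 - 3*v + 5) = 2*v^5 + 10*v^4 - 65*v^3 + 6*v^2 - 39*v - 10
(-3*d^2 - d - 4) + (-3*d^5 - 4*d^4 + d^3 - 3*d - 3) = -3*d^5 - 4*d^4 + d^3 - 3*d^2 - 4*d - 7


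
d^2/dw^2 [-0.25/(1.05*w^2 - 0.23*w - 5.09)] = (-0.55125*w^2 + 0.12075*w + 0.25*(2.1*w - 0.23)*(4.2*w - 0.46) + 2.67225)/(-1.05*w^2 + 0.23*w + 5.09)^3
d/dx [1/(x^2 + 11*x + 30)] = (-2*x - 11)/(x^2 + 11*x + 30)^2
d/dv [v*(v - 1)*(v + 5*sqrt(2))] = 3*v^2 - 2*v + 10*sqrt(2)*v - 5*sqrt(2)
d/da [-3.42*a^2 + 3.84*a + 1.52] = 3.84 - 6.84*a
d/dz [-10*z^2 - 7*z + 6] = -20*z - 7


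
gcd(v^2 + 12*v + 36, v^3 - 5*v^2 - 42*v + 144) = v + 6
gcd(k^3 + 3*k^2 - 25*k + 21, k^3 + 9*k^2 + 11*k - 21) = k^2 + 6*k - 7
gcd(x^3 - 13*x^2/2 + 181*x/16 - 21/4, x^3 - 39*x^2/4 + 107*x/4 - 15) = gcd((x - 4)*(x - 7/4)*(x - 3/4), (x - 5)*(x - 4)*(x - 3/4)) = x^2 - 19*x/4 + 3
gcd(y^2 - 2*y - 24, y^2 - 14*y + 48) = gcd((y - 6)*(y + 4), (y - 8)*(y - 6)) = y - 6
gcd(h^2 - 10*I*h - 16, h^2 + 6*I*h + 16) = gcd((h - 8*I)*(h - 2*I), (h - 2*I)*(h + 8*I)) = h - 2*I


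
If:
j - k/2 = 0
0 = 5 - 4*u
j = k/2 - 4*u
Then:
No Solution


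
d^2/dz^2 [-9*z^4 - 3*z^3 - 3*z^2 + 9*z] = -108*z^2 - 18*z - 6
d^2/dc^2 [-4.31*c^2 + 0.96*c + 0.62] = -8.62000000000000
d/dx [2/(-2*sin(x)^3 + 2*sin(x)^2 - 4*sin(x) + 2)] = (3*sin(x)^2 - 2*sin(x) + 2)*cos(x)/(sin(x)^3 - sin(x)^2 + 2*sin(x) - 1)^2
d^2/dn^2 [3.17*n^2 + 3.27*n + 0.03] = 6.34000000000000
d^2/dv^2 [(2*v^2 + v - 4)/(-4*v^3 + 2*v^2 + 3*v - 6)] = 4*(-16*v^6 - 24*v^5 + 168*v^4 + 38*v^3 - 12*v^2 - 126*v - 3)/(64*v^9 - 96*v^8 - 96*v^7 + 424*v^6 - 216*v^5 - 414*v^4 + 621*v^3 - 54*v^2 - 324*v + 216)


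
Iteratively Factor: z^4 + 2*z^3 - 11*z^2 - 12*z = (z + 4)*(z^3 - 2*z^2 - 3*z) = z*(z + 4)*(z^2 - 2*z - 3) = z*(z - 3)*(z + 4)*(z + 1)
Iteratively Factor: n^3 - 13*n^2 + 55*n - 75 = (n - 3)*(n^2 - 10*n + 25) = (n - 5)*(n - 3)*(n - 5)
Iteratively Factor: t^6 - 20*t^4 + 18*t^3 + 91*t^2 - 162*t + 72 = (t + 4)*(t^5 - 4*t^4 - 4*t^3 + 34*t^2 - 45*t + 18) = (t - 2)*(t + 4)*(t^4 - 2*t^3 - 8*t^2 + 18*t - 9) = (t - 2)*(t + 3)*(t + 4)*(t^3 - 5*t^2 + 7*t - 3) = (t - 2)*(t - 1)*(t + 3)*(t + 4)*(t^2 - 4*t + 3) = (t - 2)*(t - 1)^2*(t + 3)*(t + 4)*(t - 3)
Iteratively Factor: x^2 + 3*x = (x)*(x + 3)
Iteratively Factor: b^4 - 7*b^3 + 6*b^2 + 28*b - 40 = (b - 2)*(b^3 - 5*b^2 - 4*b + 20) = (b - 2)*(b + 2)*(b^2 - 7*b + 10) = (b - 2)^2*(b + 2)*(b - 5)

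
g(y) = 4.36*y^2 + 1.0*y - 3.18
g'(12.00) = 105.64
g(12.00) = 636.66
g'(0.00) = 1.00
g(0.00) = -3.18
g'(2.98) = 26.99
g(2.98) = 38.52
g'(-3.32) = -27.95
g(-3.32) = 41.56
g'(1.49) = 13.99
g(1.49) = 7.99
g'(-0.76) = -5.63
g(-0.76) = -1.42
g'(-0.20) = -0.74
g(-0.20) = -3.21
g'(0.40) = 4.49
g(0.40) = -2.08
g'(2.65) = 24.11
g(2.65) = 30.09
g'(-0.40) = -2.49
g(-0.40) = -2.88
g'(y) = 8.72*y + 1.0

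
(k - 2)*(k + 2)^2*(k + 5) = k^4 + 7*k^3 + 6*k^2 - 28*k - 40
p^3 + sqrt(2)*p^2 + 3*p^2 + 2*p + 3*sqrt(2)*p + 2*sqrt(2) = (p + 1)*(p + 2)*(p + sqrt(2))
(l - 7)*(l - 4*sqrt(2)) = l^2 - 7*l - 4*sqrt(2)*l + 28*sqrt(2)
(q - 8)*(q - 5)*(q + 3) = q^3 - 10*q^2 + q + 120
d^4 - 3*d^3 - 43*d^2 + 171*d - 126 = (d - 6)*(d - 3)*(d - 1)*(d + 7)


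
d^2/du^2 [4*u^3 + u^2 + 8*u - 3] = 24*u + 2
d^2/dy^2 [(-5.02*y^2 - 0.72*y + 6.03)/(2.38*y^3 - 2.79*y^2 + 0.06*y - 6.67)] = (-56.870576*y^6 - 24.4702080000001*y^5 + 442.862784*y^4 - 1768.997552*y^3 + 710.150814*y^2 + 648.678672*y - 671.629586)/(13.481272*y^9 - 47.411028*y^8 + 56.598066*y^7 - 137.452755*y^6 + 267.167646*y^5 - 161.504829*y^4 + 324.35031*y^3 - 372.444129*y^2 + 8.008002*y - 296.740963)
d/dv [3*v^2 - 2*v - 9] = 6*v - 2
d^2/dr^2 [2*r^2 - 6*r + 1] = 4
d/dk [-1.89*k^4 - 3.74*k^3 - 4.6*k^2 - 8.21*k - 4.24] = -7.56*k^3 - 11.22*k^2 - 9.2*k - 8.21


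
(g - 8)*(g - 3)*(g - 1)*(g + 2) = g^4 - 10*g^3 + 11*g^2 + 46*g - 48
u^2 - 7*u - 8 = (u - 8)*(u + 1)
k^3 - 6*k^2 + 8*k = k*(k - 4)*(k - 2)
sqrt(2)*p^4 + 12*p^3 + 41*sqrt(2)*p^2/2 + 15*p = p*(p + 5*sqrt(2)/2)*(p + 3*sqrt(2))*(sqrt(2)*p + 1)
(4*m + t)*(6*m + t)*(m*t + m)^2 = 24*m^4*t^2 + 48*m^4*t + 24*m^4 + 10*m^3*t^3 + 20*m^3*t^2 + 10*m^3*t + m^2*t^4 + 2*m^2*t^3 + m^2*t^2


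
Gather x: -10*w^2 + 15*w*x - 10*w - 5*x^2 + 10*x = -10*w^2 - 10*w - 5*x^2 + x*(15*w + 10)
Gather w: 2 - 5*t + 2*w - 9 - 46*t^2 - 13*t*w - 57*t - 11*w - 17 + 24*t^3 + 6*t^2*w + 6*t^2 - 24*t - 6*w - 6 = 24*t^3 - 40*t^2 - 86*t + w*(6*t^2 - 13*t - 15) - 30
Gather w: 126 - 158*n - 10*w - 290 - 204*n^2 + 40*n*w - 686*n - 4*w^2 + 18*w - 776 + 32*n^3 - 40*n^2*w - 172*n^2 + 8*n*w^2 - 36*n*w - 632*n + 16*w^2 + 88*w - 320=32*n^3 - 376*n^2 - 1476*n + w^2*(8*n + 12) + w*(-40*n^2 + 4*n + 96) - 1260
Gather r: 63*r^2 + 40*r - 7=63*r^2 + 40*r - 7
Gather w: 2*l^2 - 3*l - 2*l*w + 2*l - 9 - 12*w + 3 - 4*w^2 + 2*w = 2*l^2 - l - 4*w^2 + w*(-2*l - 10) - 6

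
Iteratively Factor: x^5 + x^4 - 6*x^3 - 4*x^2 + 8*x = (x - 1)*(x^4 + 2*x^3 - 4*x^2 - 8*x) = x*(x - 1)*(x^3 + 2*x^2 - 4*x - 8) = x*(x - 2)*(x - 1)*(x^2 + 4*x + 4) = x*(x - 2)*(x - 1)*(x + 2)*(x + 2)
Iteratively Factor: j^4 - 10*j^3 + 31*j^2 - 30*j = (j - 2)*(j^3 - 8*j^2 + 15*j) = (j - 3)*(j - 2)*(j^2 - 5*j) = (j - 5)*(j - 3)*(j - 2)*(j)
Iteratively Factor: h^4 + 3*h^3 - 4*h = (h + 2)*(h^3 + h^2 - 2*h) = (h - 1)*(h + 2)*(h^2 + 2*h) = (h - 1)*(h + 2)^2*(h)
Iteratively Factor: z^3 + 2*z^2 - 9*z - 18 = (z + 2)*(z^2 - 9) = (z + 2)*(z + 3)*(z - 3)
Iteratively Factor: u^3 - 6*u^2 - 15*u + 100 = (u - 5)*(u^2 - u - 20) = (u - 5)*(u + 4)*(u - 5)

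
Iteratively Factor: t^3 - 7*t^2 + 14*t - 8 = (t - 1)*(t^2 - 6*t + 8) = (t - 4)*(t - 1)*(t - 2)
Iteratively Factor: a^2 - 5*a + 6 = (a - 2)*(a - 3)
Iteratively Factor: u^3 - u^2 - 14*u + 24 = (u - 2)*(u^2 + u - 12) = (u - 2)*(u + 4)*(u - 3)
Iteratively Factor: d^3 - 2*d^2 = (d)*(d^2 - 2*d) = d*(d - 2)*(d)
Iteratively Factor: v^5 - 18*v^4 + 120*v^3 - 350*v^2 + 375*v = (v - 5)*(v^4 - 13*v^3 + 55*v^2 - 75*v) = (v - 5)^2*(v^3 - 8*v^2 + 15*v) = (v - 5)^2*(v - 3)*(v^2 - 5*v) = v*(v - 5)^2*(v - 3)*(v - 5)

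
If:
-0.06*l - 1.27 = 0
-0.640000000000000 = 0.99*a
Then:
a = -0.65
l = -21.17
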